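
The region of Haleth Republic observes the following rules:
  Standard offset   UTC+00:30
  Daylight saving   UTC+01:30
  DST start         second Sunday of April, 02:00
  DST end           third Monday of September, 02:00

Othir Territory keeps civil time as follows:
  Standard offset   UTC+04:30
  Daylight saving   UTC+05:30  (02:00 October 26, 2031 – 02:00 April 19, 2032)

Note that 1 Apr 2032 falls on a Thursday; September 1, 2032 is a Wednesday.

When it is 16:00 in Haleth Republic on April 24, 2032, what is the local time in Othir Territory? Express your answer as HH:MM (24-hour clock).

1 April 2032 is a Thursday, so the first Sunday is April 4 and the second is April 11.
1 September 2032 is a Wednesday, so the first Monday is September 6 and the third is September 20.
Daylight saving runs 11 April – 20 September; April 24, 2032 is inside that window, so Haleth Republic is at UTC+01:30.
16:00 Haleth Republic − 1h30m = 14:30 UTC.
At the standard offset (UTC+04:30), 14:30 UTC + 4h30m = 19:00 Othir Territory standard time.
The standard-time date in Othir Territory, April 24, 2032, does not fall between 26 October 2031 and 19 April 2032, so daylight saving is not in effect and Othir Territory is at UTC+04:30.
14:30 UTC + 4h30m = 19:00 Othir Territory.

19:00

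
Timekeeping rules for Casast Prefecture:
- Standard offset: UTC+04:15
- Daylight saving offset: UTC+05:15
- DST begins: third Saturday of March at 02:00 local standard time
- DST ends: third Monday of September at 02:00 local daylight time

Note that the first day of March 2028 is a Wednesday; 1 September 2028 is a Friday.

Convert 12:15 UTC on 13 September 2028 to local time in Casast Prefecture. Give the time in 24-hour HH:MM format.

17:30

1 March 2028 is a Wednesday, so the first Saturday is March 4 and the third is March 18.
1 September 2028 is a Friday, so the first Monday is September 4 and the third is September 18.
At the standard offset (UTC+04:15), 12:15 UTC + 4h15m = 16:30 Casast Prefecture standard time.
The standard-time date in Casast Prefecture, 13 September 2028, falls between 18 March and 18 September, so daylight saving is in effect and Casast Prefecture is at UTC+05:15.
12:15 UTC + 5h15m = 17:30 local.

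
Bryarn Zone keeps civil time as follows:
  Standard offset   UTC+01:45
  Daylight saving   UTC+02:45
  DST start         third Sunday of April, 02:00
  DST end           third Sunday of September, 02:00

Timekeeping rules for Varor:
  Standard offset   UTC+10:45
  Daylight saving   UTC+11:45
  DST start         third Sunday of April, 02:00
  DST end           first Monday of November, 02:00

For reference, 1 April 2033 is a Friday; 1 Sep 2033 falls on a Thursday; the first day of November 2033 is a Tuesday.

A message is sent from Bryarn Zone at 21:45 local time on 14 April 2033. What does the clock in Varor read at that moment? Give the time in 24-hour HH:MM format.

1 April 2033 is a Friday, so the first Sunday is April 3 and the third is April 17.
1 September 2033 is a Thursday, so the first Sunday is September 4 and the third is September 18.
Daylight saving runs 17 April – 18 September; 14 April 2033 is outside that window, so Bryarn Zone is on standard time at UTC+01:45.
21:45 Bryarn Zone − 1h45m = 20:00 UTC.
1 April 2033 is a Friday, so the first Sunday is April 3 and the third is April 17.
1 November 2033 is a Tuesday, so the first Monday is November 7.
At the standard offset (UTC+10:45), 20:00 UTC + 10h45m = 06:45 Varor standard time (rolling into the next day, 15 April 2033).
Daylight saving runs 17 April – 7 November; the standard-time date in Varor, 15 April 2033, is outside that window, so Varor is on standard time at UTC+10:45.
20:00 UTC + 10h45m = 06:45 Varor (rolling into the next day, 15 April 2033).

06:45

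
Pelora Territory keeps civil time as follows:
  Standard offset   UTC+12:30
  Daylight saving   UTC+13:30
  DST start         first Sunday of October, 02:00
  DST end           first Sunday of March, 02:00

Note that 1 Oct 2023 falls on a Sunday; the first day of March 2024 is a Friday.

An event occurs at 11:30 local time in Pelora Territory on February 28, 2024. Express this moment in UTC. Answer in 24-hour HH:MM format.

1 October 2023 is a Sunday, so the first Sunday is October 1.
1 March 2024 is a Friday, so the first Sunday is March 3.
Daylight saving runs 1 October 2023 – 3 March 2024; February 28, 2024 is inside that window, so Pelora Territory is at UTC+13:30.
11:30 local − 13h30m = 22:00 UTC (rolling into the previous day, 27 February 2024).

22:00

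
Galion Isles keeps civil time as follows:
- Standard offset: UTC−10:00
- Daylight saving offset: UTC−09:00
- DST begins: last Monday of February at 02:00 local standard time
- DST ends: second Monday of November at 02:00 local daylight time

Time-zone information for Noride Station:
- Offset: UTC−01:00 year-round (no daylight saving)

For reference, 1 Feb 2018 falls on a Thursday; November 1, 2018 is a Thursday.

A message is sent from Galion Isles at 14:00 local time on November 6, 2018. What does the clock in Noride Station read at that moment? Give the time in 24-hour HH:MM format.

22:00

1 February 2018 is a Thursday, so Mondays fall on 5, 12, 19, 26; the last is February 26.
1 November 2018 is a Thursday, so the first Monday is November 5 and the second is November 12.
Daylight saving runs 26 February – 12 November; November 6, 2018 is inside that window, so Galion Isles is at UTC−09:00.
14:00 Galion Isles + 9h = 23:00 UTC.
Noride Station stays on UTC−01:00 all year.
23:00 UTC − 1h = 22:00 Noride Station.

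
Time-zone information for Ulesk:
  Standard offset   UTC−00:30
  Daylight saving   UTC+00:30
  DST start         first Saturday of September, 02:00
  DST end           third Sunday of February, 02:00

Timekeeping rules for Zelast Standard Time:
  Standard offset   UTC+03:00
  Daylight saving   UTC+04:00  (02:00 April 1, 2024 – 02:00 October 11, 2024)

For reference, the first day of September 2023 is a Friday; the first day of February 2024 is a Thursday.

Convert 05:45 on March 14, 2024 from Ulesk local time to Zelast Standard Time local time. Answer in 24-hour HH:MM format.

1 September 2023 is a Friday, so the first Saturday is September 2.
1 February 2024 is a Thursday, so the first Sunday is February 4 and the third is February 18.
March 14, 2024 is outside the daylight-saving period (2 September 2023 – 18 February 2024), so Ulesk is on standard time, UTC−00:30.
05:45 Ulesk + 0h30m = 06:15 UTC.
At the standard offset (UTC+03:00), 06:15 UTC + 3h = 09:15 Zelast Standard Time standard time.
Daylight saving runs 1 April – 11 October; the standard-time date in Zelast Standard Time, March 14, 2024, is outside that window, so Zelast Standard Time is on standard time at UTC+03:00.
06:15 UTC + 3h = 09:15 Zelast Standard Time.

09:15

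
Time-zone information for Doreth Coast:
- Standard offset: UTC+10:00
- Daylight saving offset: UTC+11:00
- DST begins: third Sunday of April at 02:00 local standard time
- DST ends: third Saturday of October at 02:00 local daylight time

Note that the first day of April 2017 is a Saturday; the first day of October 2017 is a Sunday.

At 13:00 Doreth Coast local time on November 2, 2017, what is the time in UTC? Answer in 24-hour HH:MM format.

03:00

1 April 2017 is a Saturday, so the first Sunday is April 2 and the third is April 16.
1 October 2017 is a Sunday, so the first Saturday is October 7 and the third is October 21.
November 2, 2017 does not fall between 16 April and 21 October, so daylight saving is not in effect and Doreth Coast is at UTC+10:00.
13:00 local − 10h = 03:00 UTC.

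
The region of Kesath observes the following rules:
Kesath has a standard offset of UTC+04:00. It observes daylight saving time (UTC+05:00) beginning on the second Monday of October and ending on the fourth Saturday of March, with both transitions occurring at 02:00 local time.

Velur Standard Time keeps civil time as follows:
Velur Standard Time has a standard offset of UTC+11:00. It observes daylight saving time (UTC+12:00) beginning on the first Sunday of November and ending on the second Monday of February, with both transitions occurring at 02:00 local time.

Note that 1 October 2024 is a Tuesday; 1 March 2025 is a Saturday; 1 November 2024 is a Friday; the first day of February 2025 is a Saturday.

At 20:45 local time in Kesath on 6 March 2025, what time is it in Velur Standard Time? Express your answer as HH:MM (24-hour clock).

02:45

1 October 2024 is a Tuesday, so the first Monday is October 7 and the second is October 14.
1 March 2025 is a Saturday, so the first Saturday is March 1 and the fourth is March 22.
Daylight saving runs 14 October 2024 – 22 March 2025; 6 March 2025 is inside that window, so Kesath is at UTC+05:00.
20:45 Kesath − 5h = 15:45 UTC.
1 November 2024 is a Friday, so the first Sunday is November 3.
1 February 2025 is a Saturday, so the first Monday is February 3 and the second is February 10.
At the standard offset (UTC+11:00), 15:45 UTC + 11h = 02:45 Velur Standard Time standard time (rolling into the next day, 7 March 2025).
Daylight saving runs 3 November 2024 – 10 February 2025; the standard-time date in Velur Standard Time, 7 March 2025, is outside that window, so Velur Standard Time is on standard time at UTC+11:00.
15:45 UTC + 11h = 02:45 Velur Standard Time (rolling into the next day, 7 March 2025).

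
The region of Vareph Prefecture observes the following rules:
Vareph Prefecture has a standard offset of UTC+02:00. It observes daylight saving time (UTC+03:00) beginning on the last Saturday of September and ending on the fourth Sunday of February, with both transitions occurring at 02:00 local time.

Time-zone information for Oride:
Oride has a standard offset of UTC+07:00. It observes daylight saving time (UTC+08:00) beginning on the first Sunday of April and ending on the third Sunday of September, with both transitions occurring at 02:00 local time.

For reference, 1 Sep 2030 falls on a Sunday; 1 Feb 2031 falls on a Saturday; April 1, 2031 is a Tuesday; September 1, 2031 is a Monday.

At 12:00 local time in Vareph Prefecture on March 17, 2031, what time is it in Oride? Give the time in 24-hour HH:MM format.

17:00

1 September 2030 is a Sunday, so Saturdays fall on 7, 14, 21, 28; the last is September 28.
1 February 2031 is a Saturday, so the first Sunday is February 2 and the fourth is February 23.
Daylight saving runs 28 September 2030 – 23 February 2031; March 17, 2031 is outside that window, so Vareph Prefecture is on standard time at UTC+02:00.
12:00 Vareph Prefecture − 2h = 10:00 UTC.
1 April 2031 is a Tuesday, so the first Sunday is April 6.
1 September 2031 is a Monday, so the first Sunday is September 7 and the third is September 21.
At the standard offset (UTC+07:00), 10:00 UTC + 7h = 17:00 Oride standard time.
The standard-time date in Oride, March 17, 2031, is outside the daylight-saving period (6 April – 21 September), so Oride is on standard time, UTC+07:00.
10:00 UTC + 7h = 17:00 Oride.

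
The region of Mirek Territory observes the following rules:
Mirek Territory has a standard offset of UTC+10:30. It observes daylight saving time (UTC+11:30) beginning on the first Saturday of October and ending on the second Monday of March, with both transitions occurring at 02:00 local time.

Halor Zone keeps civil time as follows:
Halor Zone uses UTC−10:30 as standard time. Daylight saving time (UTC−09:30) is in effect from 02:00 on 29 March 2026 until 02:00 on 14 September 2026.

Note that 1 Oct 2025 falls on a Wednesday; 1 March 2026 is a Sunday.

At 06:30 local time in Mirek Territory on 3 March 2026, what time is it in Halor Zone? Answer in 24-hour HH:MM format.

1 October 2025 is a Wednesday, so the first Saturday is October 4.
1 March 2026 is a Sunday, so the first Monday is March 2 and the second is March 9.
3 March 2026 lies within the daylight-saving period (4 October 2025 – 9 March 2026), so Mirek Territory is on daylight time, UTC+11:30.
06:30 Mirek Territory − 11h30m = 19:00 UTC (rolling into the previous day, 2 March 2026).
At the standard offset (UTC−10:30), 19:00 UTC − 10h30m = 08:30 Halor Zone standard time.
Daylight saving runs 29 March – 14 September; the standard-time date in Halor Zone, 2 March 2026, is outside that window, so Halor Zone is on standard time at UTC−10:30.
19:00 UTC − 10h30m = 08:30 Halor Zone.

08:30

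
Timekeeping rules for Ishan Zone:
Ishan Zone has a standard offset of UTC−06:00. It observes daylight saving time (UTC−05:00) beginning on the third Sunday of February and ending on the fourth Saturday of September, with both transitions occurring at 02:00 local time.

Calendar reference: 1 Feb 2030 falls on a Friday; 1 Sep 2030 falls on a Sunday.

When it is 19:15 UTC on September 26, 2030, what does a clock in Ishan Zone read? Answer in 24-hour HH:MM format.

14:15

1 February 2030 is a Friday, so the first Sunday is February 3 and the third is February 17.
1 September 2030 is a Sunday, so the first Saturday is September 7 and the fourth is September 28.
At the standard offset (UTC−06:00), 19:15 UTC − 6h = 13:15 Ishan Zone standard time.
Daylight saving runs 17 February – 28 September; the standard-time date in Ishan Zone, September 26, 2030, is inside that window, so Ishan Zone is at UTC−05:00.
19:15 UTC − 5h = 14:15 local.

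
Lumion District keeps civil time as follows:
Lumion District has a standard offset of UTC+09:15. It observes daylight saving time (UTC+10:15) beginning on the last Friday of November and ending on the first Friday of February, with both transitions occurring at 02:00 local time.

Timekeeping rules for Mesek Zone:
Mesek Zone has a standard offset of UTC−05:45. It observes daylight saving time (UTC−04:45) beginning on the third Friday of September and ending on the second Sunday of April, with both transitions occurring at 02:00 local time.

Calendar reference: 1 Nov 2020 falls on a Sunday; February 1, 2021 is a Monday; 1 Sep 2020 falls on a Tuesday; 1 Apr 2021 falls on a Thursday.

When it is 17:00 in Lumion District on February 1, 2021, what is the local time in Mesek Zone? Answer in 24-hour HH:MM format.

02:00

1 November 2020 is a Sunday, so Fridays fall on 6, 13, 20, 27; the last is November 27.
1 February 2021 is a Monday, so the first Friday is February 5.
Daylight saving runs 27 November 2020 – 5 February 2021; February 1, 2021 is inside that window, so Lumion District is at UTC+10:15.
17:00 Lumion District − 10h15m = 06:45 UTC.
1 September 2020 is a Tuesday, so the first Friday is September 4 and the third is September 18.
1 April 2021 is a Thursday, so the first Sunday is April 4 and the second is April 11.
At the standard offset (UTC−05:45), 06:45 UTC − 5h45m = 01:00 Mesek Zone standard time.
The standard-time date in Mesek Zone, February 1, 2021, falls between 18 September 2020 and 11 April 2021, so daylight saving is in effect and Mesek Zone is at UTC−04:45.
06:45 UTC − 4h45m = 02:00 Mesek Zone.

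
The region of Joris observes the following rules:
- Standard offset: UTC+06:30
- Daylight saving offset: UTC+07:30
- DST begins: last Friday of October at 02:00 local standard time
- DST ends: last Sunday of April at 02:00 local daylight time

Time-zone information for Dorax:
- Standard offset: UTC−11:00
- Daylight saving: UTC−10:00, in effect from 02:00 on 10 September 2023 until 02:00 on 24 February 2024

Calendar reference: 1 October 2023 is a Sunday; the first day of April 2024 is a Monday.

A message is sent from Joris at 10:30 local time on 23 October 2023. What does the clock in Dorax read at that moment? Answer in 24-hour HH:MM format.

1 October 2023 is a Sunday, so Fridays fall on 6, 13, 20, 27; the last is October 27.
1 April 2024 is a Monday, so Sundays fall on 7, 14, 21, 28; the last is April 28.
Daylight saving runs 27 October 2023 – 28 April 2024; 23 October 2023 is outside that window, so Joris is on standard time at UTC+06:30.
10:30 Joris − 6h30m = 04:00 UTC.
At the standard offset (UTC−11:00), 04:00 UTC − 11h = 17:00 Dorax standard time (rolling into the previous day, 22 October 2023).
Daylight saving runs 10 September 2023 – 24 February 2024; the standard-time date in Dorax, 22 October 2023, is inside that window, so Dorax is at UTC−10:00.
04:00 UTC − 10h = 18:00 Dorax (rolling into the previous day, 22 October 2023).

18:00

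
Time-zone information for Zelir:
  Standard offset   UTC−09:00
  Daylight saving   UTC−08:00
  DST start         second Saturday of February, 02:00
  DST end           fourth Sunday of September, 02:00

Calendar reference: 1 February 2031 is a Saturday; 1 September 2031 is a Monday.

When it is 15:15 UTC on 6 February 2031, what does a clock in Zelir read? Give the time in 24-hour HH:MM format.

1 February 2031 is a Saturday, so the first Saturday is February 1 and the second is February 8.
1 September 2031 is a Monday, so the first Sunday is September 7 and the fourth is September 28.
At the standard offset (UTC−09:00), 15:15 UTC − 9h = 06:15 Zelir standard time.
The standard-time date in Zelir, 6 February 2031, is outside the daylight-saving period (8 February – 28 September), so Zelir is on standard time, UTC−09:00.
15:15 UTC − 9h = 06:15 local.

06:15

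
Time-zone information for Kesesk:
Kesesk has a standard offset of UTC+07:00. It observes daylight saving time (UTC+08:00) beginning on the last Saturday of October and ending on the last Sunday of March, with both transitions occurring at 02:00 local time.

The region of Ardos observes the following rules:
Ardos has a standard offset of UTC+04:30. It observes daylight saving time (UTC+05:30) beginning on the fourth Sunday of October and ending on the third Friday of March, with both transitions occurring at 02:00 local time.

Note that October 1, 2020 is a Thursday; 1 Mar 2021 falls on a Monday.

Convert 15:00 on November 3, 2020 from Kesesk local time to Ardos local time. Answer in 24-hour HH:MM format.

1 October 2020 is a Thursday, so Saturdays fall on 3, 10, 17, 24, 31; the last is October 31.
1 March 2021 is a Monday, so Sundays fall on 7, 14, 21, 28; the last is March 28.
November 3, 2020 lies within the daylight-saving period (31 October 2020 – 28 March 2021), so Kesesk is on daylight time, UTC+08:00.
15:00 Kesesk − 8h = 07:00 UTC.
1 October 2020 is a Thursday, so the first Sunday is October 4 and the fourth is October 25.
1 March 2021 is a Monday, so the first Friday is March 5 and the third is March 19.
At the standard offset (UTC+04:30), 07:00 UTC + 4h30m = 11:30 Ardos standard time.
The standard-time date in Ardos, November 3, 2020, falls between 25 October 2020 and 19 March 2021, so daylight saving is in effect and Ardos is at UTC+05:30.
07:00 UTC + 5h30m = 12:30 Ardos.

12:30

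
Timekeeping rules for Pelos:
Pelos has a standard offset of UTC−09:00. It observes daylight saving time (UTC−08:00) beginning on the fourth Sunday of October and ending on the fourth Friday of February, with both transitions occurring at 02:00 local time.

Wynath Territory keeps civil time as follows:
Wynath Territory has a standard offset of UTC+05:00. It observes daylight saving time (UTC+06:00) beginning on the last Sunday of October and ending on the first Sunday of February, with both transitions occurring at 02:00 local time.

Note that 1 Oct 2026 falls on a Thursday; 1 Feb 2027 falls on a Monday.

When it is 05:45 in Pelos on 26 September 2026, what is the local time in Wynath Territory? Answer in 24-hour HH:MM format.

19:45

1 October 2026 is a Thursday, so the first Sunday is October 4 and the fourth is October 25.
1 February 2027 is a Monday, so the first Friday is February 5 and the fourth is February 26.
26 September 2026 is outside the daylight-saving period (25 October 2026 – 26 February 2027), so Pelos is on standard time, UTC−09:00.
05:45 Pelos + 9h = 14:45 UTC.
1 October 2026 is a Thursday, so Sundays fall on 4, 11, 18, 25; the last is October 25.
1 February 2027 is a Monday, so the first Sunday is February 7.
At the standard offset (UTC+05:00), 14:45 UTC + 5h = 19:45 Wynath Territory standard time.
The standard-time date in Wynath Territory, 26 September 2026, does not fall between 25 October 2026 and 7 February 2027, so daylight saving is not in effect and Wynath Territory is at UTC+05:00.
14:45 UTC + 5h = 19:45 Wynath Territory.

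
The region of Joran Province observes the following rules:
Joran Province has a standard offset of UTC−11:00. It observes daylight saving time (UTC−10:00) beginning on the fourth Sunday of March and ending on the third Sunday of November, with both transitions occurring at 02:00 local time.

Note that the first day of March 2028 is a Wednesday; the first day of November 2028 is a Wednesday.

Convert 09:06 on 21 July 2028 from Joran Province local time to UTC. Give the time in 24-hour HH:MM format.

1 March 2028 is a Wednesday, so the first Sunday is March 5 and the fourth is March 26.
1 November 2028 is a Wednesday, so the first Sunday is November 5 and the third is November 19.
21 July 2028 lies within the daylight-saving period (26 March – 19 November), so Joran Province is on daylight time, UTC−10:00.
09:06 local + 10h = 19:06 UTC.

19:06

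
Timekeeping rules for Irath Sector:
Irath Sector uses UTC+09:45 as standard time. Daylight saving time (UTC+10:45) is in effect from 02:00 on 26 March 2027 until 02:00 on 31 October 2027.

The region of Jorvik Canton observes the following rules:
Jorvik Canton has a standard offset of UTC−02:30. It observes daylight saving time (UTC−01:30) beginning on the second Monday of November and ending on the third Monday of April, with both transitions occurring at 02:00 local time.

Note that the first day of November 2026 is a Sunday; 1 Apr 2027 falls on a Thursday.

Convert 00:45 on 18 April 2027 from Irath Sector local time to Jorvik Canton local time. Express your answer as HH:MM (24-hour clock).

12:30

Daylight saving runs 26 March – 31 October; 18 April 2027 is inside that window, so Irath Sector is at UTC+10:45.
00:45 Irath Sector − 10h45m = 14:00 UTC (rolling into the previous day, 17 April 2027).
1 November 2026 is a Sunday, so the first Monday is November 2 and the second is November 9.
1 April 2027 is a Thursday, so the first Monday is April 5 and the third is April 19.
At the standard offset (UTC−02:30), 14:00 UTC − 2h30m = 11:30 Jorvik Canton standard time.
Daylight saving runs 9 November 2026 – 19 April 2027; the standard-time date in Jorvik Canton, 17 April 2027, is inside that window, so Jorvik Canton is at UTC−01:30.
14:00 UTC − 1h30m = 12:30 Jorvik Canton.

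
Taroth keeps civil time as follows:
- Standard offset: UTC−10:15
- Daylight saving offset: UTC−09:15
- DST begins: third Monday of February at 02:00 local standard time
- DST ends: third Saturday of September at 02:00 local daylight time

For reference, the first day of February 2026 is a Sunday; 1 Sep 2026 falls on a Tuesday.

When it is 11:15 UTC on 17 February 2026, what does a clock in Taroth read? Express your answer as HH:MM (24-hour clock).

02:00

1 February 2026 is a Sunday, so the first Monday is February 2 and the third is February 16.
1 September 2026 is a Tuesday, so the first Saturday is September 5 and the third is September 19.
At the standard offset (UTC−10:15), 11:15 UTC − 10h15m = 01:00 Taroth standard time.
The standard-time date in Taroth, 17 February 2026, lies within the daylight-saving period (16 February – 19 September), so Taroth is on daylight time, UTC−09:15.
11:15 UTC − 9h15m = 02:00 local.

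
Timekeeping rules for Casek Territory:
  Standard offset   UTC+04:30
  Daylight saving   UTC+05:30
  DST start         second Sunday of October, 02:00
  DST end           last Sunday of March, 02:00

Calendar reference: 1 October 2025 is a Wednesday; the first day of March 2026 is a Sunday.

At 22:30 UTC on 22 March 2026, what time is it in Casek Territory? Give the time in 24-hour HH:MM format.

04:00

1 October 2025 is a Wednesday, so the first Sunday is October 5 and the second is October 12.
1 March 2026 is a Sunday, so Sundays fall on 1, 8, 15, 22, 29; the last is March 29.
At the standard offset (UTC+04:30), 22:30 UTC + 4h30m = 03:00 Casek Territory standard time (rolling into the next day, 23 March 2026).
The standard-time date in Casek Territory, 23 March 2026, lies within the daylight-saving period (12 October 2025 – 29 March 2026), so Casek Territory is on daylight time, UTC+05:30.
22:30 UTC + 5h30m = 04:00 local (rolling into the next day, 23 March 2026).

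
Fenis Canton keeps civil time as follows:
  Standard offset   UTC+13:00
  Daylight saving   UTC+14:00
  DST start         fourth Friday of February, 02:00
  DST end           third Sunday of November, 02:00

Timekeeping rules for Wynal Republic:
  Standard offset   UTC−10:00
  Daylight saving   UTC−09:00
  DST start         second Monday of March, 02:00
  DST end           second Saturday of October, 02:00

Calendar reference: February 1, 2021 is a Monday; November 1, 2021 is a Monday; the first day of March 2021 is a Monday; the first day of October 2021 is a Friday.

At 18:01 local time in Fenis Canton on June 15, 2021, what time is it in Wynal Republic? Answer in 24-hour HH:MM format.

19:01

1 February 2021 is a Monday, so the first Friday is February 5 and the fourth is February 26.
1 November 2021 is a Monday, so the first Sunday is November 7 and the third is November 21.
June 15, 2021 lies within the daylight-saving period (26 February – 21 November), so Fenis Canton is on daylight time, UTC+14:00.
18:01 Fenis Canton − 14h = 04:01 UTC.
1 March 2021 is a Monday, so the first Monday is March 1 and the second is March 8.
1 October 2021 is a Friday, so the first Saturday is October 2 and the second is October 9.
At the standard offset (UTC−10:00), 04:01 UTC − 10h = 18:01 Wynal Republic standard time (rolling into the previous day, 14 June 2021).
The standard-time date in Wynal Republic, June 14, 2021, lies within the daylight-saving period (8 March – 9 October), so Wynal Republic is on daylight time, UTC−09:00.
04:01 UTC − 9h = 19:01 Wynal Republic (rolling into the previous day, 14 June 2021).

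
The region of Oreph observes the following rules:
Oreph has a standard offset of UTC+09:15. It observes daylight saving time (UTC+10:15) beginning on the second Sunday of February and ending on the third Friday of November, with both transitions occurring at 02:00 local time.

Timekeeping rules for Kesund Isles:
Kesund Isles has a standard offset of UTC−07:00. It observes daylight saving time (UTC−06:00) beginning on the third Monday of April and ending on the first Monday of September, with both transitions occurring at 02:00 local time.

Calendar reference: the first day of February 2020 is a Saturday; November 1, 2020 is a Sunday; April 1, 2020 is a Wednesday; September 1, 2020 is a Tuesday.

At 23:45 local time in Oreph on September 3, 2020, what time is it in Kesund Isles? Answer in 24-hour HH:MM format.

1 February 2020 is a Saturday, so the first Sunday is February 2 and the second is February 9.
1 November 2020 is a Sunday, so the first Friday is November 6 and the third is November 20.
September 3, 2020 falls between 9 February and 20 November, so daylight saving is in effect and Oreph is at UTC+10:15.
23:45 Oreph − 10h15m = 13:30 UTC.
1 April 2020 is a Wednesday, so the first Monday is April 6 and the third is April 20.
1 September 2020 is a Tuesday, so the first Monday is September 7.
At the standard offset (UTC−07:00), 13:30 UTC − 7h = 06:30 Kesund Isles standard time.
The standard-time date in Kesund Isles, September 3, 2020, falls between 20 April and 7 September, so daylight saving is in effect and Kesund Isles is at UTC−06:00.
13:30 UTC − 6h = 07:30 Kesund Isles.

07:30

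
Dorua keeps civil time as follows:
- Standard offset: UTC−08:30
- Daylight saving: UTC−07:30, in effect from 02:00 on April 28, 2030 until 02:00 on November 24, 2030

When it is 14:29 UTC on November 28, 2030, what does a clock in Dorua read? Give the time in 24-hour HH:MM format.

At the standard offset (UTC−08:30), 14:29 UTC − 8h30m = 05:59 Dorua standard time.
The standard-time date in Dorua, November 28, 2030, does not fall between 28 April and 24 November, so daylight saving is not in effect and Dorua is at UTC−08:30.
14:29 UTC − 8h30m = 05:59 local.

05:59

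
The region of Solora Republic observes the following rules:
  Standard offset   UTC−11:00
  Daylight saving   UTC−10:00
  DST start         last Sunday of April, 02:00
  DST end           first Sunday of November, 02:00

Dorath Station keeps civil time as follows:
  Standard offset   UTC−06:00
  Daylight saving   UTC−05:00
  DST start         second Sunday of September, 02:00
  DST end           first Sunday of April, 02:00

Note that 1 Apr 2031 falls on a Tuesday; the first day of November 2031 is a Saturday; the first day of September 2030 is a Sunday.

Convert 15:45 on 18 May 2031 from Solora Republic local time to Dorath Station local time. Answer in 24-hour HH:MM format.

1 April 2031 is a Tuesday, so Sundays fall on 6, 13, 20, 27; the last is April 27.
1 November 2031 is a Saturday, so the first Sunday is November 2.
18 May 2031 falls between 27 April and 2 November, so daylight saving is in effect and Solora Republic is at UTC−10:00.
15:45 Solora Republic + 10h = 01:45 UTC (rolling into the next day, 19 May 2031).
1 September 2030 is a Sunday, so the first Sunday is September 1 and the second is September 8.
1 April 2031 is a Tuesday, so the first Sunday is April 6.
At the standard offset (UTC−06:00), 01:45 UTC − 6h = 19:45 Dorath Station standard time (rolling into the previous day, 18 May 2031).
Daylight saving runs 8 September 2030 – 6 April 2031; the standard-time date in Dorath Station, 18 May 2031, is outside that window, so Dorath Station is on standard time at UTC−06:00.
01:45 UTC − 6h = 19:45 Dorath Station (rolling into the previous day, 18 May 2031).

19:45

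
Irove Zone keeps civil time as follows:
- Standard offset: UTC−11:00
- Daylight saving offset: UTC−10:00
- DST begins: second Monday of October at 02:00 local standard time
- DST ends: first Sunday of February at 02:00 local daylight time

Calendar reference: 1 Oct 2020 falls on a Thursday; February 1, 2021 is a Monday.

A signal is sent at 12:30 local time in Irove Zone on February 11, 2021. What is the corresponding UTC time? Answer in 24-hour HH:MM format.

23:30

1 October 2020 is a Thursday, so the first Monday is October 5 and the second is October 12.
1 February 2021 is a Monday, so the first Sunday is February 7.
February 11, 2021 is outside the daylight-saving period (12 October 2020 – 7 February 2021), so Irove Zone is on standard time, UTC−11:00.
12:30 local + 11h = 23:30 UTC.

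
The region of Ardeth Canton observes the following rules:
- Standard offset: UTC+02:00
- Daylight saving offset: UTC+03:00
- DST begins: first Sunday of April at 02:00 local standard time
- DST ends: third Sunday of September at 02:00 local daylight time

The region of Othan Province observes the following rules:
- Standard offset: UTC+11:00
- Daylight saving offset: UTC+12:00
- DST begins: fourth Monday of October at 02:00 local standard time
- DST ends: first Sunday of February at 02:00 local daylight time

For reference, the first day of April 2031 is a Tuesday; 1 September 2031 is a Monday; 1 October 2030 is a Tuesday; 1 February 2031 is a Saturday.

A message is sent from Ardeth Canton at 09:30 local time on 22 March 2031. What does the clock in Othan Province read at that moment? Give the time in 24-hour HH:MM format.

1 April 2031 is a Tuesday, so the first Sunday is April 6.
1 September 2031 is a Monday, so the first Sunday is September 7 and the third is September 21.
22 March 2031 is outside the daylight-saving period (6 April – 21 September), so Ardeth Canton is on standard time, UTC+02:00.
09:30 Ardeth Canton − 2h = 07:30 UTC.
1 October 2030 is a Tuesday, so the first Monday is October 7 and the fourth is October 28.
1 February 2031 is a Saturday, so the first Sunday is February 2.
At the standard offset (UTC+11:00), 07:30 UTC + 11h = 18:30 Othan Province standard time.
The standard-time date in Othan Province, 22 March 2031, does not fall between 28 October 2030 and 2 February 2031, so daylight saving is not in effect and Othan Province is at UTC+11:00.
07:30 UTC + 11h = 18:30 Othan Province.

18:30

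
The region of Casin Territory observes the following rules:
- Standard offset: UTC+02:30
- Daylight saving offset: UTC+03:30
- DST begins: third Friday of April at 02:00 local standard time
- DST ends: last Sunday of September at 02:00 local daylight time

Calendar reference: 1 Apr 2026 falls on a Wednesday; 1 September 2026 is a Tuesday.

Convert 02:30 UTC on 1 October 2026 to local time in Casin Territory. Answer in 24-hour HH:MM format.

05:00

1 April 2026 is a Wednesday, so the first Friday is April 3 and the third is April 17.
1 September 2026 is a Tuesday, so Sundays fall on 6, 13, 20, 27; the last is September 27.
At the standard offset (UTC+02:30), 02:30 UTC + 2h30m = 05:00 Casin Territory standard time.
The standard-time date in Casin Territory, 1 October 2026, does not fall between 17 April and 27 September, so daylight saving is not in effect and Casin Territory is at UTC+02:30.
02:30 UTC + 2h30m = 05:00 local.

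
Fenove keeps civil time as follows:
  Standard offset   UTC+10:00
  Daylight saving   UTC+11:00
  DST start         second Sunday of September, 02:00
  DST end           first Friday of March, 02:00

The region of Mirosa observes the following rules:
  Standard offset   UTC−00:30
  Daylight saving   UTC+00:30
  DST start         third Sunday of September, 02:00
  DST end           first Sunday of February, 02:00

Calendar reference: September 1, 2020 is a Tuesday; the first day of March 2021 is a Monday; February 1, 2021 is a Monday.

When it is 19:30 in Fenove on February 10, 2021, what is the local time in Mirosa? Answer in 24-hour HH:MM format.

08:00

1 September 2020 is a Tuesday, so the first Sunday is September 6 and the second is September 13.
1 March 2021 is a Monday, so the first Friday is March 5.
February 10, 2021 falls between 13 September 2020 and 5 March 2021, so daylight saving is in effect and Fenove is at UTC+11:00.
19:30 Fenove − 11h = 08:30 UTC.
1 September 2020 is a Tuesday, so the first Sunday is September 6 and the third is September 20.
1 February 2021 is a Monday, so the first Sunday is February 7.
At the standard offset (UTC−00:30), 08:30 UTC − 0h30m = 08:00 Mirosa standard time.
Daylight saving runs 20 September 2020 – 7 February 2021; the standard-time date in Mirosa, February 10, 2021, is outside that window, so Mirosa is on standard time at UTC−00:30.
08:30 UTC − 0h30m = 08:00 Mirosa.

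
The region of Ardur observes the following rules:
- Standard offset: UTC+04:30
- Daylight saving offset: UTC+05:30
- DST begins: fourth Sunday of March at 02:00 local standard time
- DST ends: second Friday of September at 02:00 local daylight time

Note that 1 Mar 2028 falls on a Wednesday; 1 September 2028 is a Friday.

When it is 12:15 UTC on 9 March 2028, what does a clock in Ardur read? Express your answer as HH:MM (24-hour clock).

16:45

1 March 2028 is a Wednesday, so the first Sunday is March 5 and the fourth is March 26.
1 September 2028 is a Friday, so the first Friday is September 1 and the second is September 8.
At the standard offset (UTC+04:30), 12:15 UTC + 4h30m = 16:45 Ardur standard time.
The standard-time date in Ardur, 9 March 2028, does not fall between 26 March and 8 September, so daylight saving is not in effect and Ardur is at UTC+04:30.
12:15 UTC + 4h30m = 16:45 local.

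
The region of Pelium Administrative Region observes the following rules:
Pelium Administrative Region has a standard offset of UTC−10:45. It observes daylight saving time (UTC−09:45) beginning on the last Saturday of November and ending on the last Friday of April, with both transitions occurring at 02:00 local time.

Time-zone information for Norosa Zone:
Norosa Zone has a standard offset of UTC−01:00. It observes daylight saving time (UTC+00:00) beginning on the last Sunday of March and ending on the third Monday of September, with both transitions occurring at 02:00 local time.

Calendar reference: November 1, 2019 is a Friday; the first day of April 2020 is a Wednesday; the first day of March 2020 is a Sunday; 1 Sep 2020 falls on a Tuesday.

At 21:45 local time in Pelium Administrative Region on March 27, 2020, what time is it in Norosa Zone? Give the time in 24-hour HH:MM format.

06:30

1 November 2019 is a Friday, so Saturdays fall on 2, 9, 16, 23, 30; the last is November 30.
1 April 2020 is a Wednesday, so Fridays fall on 3, 10, 17, 24; the last is April 24.
Daylight saving runs 30 November 2019 – 24 April 2020; March 27, 2020 is inside that window, so Pelium Administrative Region is at UTC−09:45.
21:45 Pelium Administrative Region + 9h45m = 07:30 UTC (rolling into the next day, 28 March 2020).
1 March 2020 is a Sunday, so Sundays fall on 1, 8, 15, 22, 29; the last is March 29.
1 September 2020 is a Tuesday, so the first Monday is September 7 and the third is September 21.
At the standard offset (UTC−01:00), 07:30 UTC − 1h = 06:30 Norosa Zone standard time.
The standard-time date in Norosa Zone, March 28, 2020, does not fall between 29 March and 21 September, so daylight saving is not in effect and Norosa Zone is at UTC−01:00.
07:30 UTC − 1h = 06:30 Norosa Zone.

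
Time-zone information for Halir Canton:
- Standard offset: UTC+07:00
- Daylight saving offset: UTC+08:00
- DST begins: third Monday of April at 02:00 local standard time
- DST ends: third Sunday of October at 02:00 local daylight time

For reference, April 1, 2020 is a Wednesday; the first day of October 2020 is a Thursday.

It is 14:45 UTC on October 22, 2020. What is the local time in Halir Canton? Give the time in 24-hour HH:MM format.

1 April 2020 is a Wednesday, so the first Monday is April 6 and the third is April 20.
1 October 2020 is a Thursday, so the first Sunday is October 4 and the third is October 18.
At the standard offset (UTC+07:00), 14:45 UTC + 7h = 21:45 Halir Canton standard time.
The standard-time date in Halir Canton, October 22, 2020, is outside the daylight-saving period (20 April – 18 October), so Halir Canton is on standard time, UTC+07:00.
14:45 UTC + 7h = 21:45 local.

21:45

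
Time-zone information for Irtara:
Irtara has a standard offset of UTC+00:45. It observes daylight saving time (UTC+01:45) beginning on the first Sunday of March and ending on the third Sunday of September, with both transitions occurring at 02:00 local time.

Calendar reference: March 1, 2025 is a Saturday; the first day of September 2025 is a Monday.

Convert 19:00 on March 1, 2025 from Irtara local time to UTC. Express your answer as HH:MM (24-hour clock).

18:15

1 March 2025 is a Saturday, so the first Sunday is March 2.
1 September 2025 is a Monday, so the first Sunday is September 7 and the third is September 21.
Daylight saving runs 2 March – 21 September; March 1, 2025 is outside that window, so Irtara is on standard time at UTC+00:45.
19:00 local − 0h45m = 18:15 UTC.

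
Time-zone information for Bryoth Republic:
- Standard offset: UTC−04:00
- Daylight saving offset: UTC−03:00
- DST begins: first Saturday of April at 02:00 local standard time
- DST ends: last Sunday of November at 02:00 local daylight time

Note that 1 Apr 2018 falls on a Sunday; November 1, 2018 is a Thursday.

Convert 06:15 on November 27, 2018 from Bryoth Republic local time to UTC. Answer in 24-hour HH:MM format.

10:15

1 April 2018 is a Sunday, so the first Saturday is April 7.
1 November 2018 is a Thursday, so Sundays fall on 4, 11, 18, 25; the last is November 25.
November 27, 2018 is outside the daylight-saving period (7 April – 25 November), so Bryoth Republic is on standard time, UTC−04:00.
06:15 local + 4h = 10:15 UTC.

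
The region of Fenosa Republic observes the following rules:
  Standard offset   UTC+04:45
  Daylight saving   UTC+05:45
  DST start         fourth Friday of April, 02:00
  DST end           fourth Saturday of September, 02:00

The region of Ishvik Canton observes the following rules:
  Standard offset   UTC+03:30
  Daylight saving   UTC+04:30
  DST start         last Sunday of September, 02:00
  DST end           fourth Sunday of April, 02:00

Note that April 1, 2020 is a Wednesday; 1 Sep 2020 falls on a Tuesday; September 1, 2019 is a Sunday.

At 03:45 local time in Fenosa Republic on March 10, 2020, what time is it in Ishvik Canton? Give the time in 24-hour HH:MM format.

1 April 2020 is a Wednesday, so the first Friday is April 3 and the fourth is April 24.
1 September 2020 is a Tuesday, so the first Saturday is September 5 and the fourth is September 26.
March 10, 2020 is outside the daylight-saving period (24 April – 26 September), so Fenosa Republic is on standard time, UTC+04:45.
03:45 Fenosa Republic − 4h45m = 23:00 UTC (rolling into the previous day, 9 March 2020).
1 September 2019 is a Sunday, so Sundays fall on 1, 8, 15, 22, 29; the last is September 29.
1 April 2020 is a Wednesday, so the first Sunday is April 5 and the fourth is April 26.
At the standard offset (UTC+03:30), 23:00 UTC + 3h30m = 02:30 Ishvik Canton standard time (rolling into the next day, 10 March 2020).
Daylight saving runs 29 September 2019 – 26 April 2020; the standard-time date in Ishvik Canton, March 10, 2020, is inside that window, so Ishvik Canton is at UTC+04:30.
23:00 UTC + 4h30m = 03:30 Ishvik Canton (rolling into the next day, 10 March 2020).

03:30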